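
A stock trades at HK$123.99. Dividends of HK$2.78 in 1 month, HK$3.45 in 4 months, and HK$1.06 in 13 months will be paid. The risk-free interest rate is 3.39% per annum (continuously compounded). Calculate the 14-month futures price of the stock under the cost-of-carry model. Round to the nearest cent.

PV(dividends) I = 2.78·e^(−0.0339·1/12) + 3.45·e^(−0.0339·4/12) + 1.06·e^(−0.0339·13/12)
I = 2.7722 + 3.4112 + 1.0218 = 7.2052
F = (S − I)·e^(rT) = (123.99 − 7.2052) · e^(0.0339·14/12)
= 116.7848 · e^0.039550 = 116.7848 × 1.040343 = HK$121.50

HK$121.50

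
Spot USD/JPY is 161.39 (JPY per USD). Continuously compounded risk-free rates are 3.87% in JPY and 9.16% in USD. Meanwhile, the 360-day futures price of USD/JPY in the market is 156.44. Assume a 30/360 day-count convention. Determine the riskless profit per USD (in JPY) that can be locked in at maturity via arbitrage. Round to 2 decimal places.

Fair futures: F* = S·e^(carry·T), with carry = (r_JPY − r_USD) = 0.0387 − 0.0916 = -0.0529
F* = 161.39 · e^(-0.0529 × 360/360) = 161.39 · e^-0.052900 = 161.39 × 0.948475 = 153.0744
Market 156.44 > fair 153.0744: forward overpriced → cash-and-carry (buy spot, short the forward).
At maturity, profit = |F_mkt − F*| = |156.44 − 153.0744| = 3.37 per USD (in JPY)

3.37 per USD (in JPY)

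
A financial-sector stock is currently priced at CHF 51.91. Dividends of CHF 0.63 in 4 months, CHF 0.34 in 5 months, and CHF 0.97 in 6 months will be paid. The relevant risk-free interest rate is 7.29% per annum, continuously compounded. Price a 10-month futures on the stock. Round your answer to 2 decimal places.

PV(dividends) I = 0.63·e^(−0.0729·4/12) + 0.34·e^(−0.0729·5/12) + 0.97·e^(−0.0729·6/12)
I = 0.6149 + 0.3298 + 0.9353 = 1.8800
F = (S − I)·e^(rT) = (51.91 − 1.8800) · e^(0.0729·10/12)
= 50.0300 · e^0.060750 = 50.0300 × 1.062633 = CHF 53.16

CHF 53.16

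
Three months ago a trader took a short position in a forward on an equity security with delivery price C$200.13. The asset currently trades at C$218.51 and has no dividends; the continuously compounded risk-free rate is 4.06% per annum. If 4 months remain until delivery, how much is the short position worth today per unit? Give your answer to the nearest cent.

-C$21.07

Current fair forward for the remaining 4 months: F = S·e^(r·T), r = 0.0406
F = 218.51 · e^(0.0406 × 4/12) = 218.51 × 1.013625 = 221.4872
Value of long forward = (F − K)·e^(−rT) = (221.4872 − 200.13) · e^(−0.0406·4/12)
= 21.3572 × 0.986558 = 21.07
Short position value = −(long value) = -C$21.07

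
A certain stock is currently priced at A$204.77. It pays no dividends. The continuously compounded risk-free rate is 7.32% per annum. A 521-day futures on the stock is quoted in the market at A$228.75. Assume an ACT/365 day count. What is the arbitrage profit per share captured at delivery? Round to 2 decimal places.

Fair futures: F* = S·e^(carry·T), with carry = r = 0.0732
F* = 204.77 · e^(0.0732 × 521/365) = 204.77 · e^0.104485 = 204.77 × 1.110139 = A$227.3232
Market A$228.75 > fair A$227.3232: forward overpriced → cash-and-carry (buy spot, short the forward).
At maturity, profit = |F_mkt − F*| = |228.75 − 227.3232| = A$1.43 per share

A$1.43 per share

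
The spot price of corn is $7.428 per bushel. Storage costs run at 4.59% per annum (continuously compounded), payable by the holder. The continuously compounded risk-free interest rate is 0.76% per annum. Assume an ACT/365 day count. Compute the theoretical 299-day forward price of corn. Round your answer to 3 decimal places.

Net carry = r + u − y = 0.0076 + 0.0459 − 0.0000 = 0.0535
F = S·e^((r+u−y)T) = 7.428 · e^(0.0535 × 299/365) = 7.428 · e^0.043826
= 7.428 × 1.044801 = $7.761 per bushel

$7.761 per bushel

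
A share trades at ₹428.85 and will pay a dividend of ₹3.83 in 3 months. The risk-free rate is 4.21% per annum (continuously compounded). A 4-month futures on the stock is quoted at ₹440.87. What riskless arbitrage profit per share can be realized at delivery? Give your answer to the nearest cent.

₹9.80 per share

PV(dividends) I = 3.83·e^(−0.0421·3/12) = 3.7899
Fair futures F* = (S − I)·e^(rT) = (428.85 − 3.7899)·e^0.014033 = 425.0601 × 1.014132 = 431.0670
Market ₹440.87 > fair 431.0670: forward overpriced → cash-and-carry (borrow at r, buy the stock and collect the dividends, short the forward).
Profit at T = |F_mkt − F*| = |440.87 − 431.0670| = ₹9.80 per share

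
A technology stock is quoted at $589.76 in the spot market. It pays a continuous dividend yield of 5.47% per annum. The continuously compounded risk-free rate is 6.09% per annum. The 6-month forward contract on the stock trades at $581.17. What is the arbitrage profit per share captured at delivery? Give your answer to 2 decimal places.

$10.42 per share

Fair forward: F* = S·e^(carry·T), with carry = (r − q) = 0.0609 − 0.0547 = 0.0062
F* = 589.76 · e^(0.0062 × 6/12) = 589.76 · e^0.003100 = 589.76 × 1.003105 = $591.5912
Market $581.17 < fair $591.5912: forward underpriced → reverse cash-and-carry (short spot, go long the forward).
At maturity, profit = |F_mkt − F*| = |581.17 − 591.5912| = $10.42 per share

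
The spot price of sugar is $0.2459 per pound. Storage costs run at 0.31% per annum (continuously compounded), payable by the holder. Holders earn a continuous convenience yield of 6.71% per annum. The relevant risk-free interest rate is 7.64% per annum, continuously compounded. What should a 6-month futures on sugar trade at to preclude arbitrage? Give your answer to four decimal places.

$0.2474 per pound

Net carry = r + u − y = 0.0764 + 0.0031 − 0.0671 = 0.0124
F = S·e^((r+u−y)T) = 0.2459 · e^(0.0124 × 6/12) = 0.2459 · e^0.006200
= 0.2459 × 1.006219 = $0.2474 per pound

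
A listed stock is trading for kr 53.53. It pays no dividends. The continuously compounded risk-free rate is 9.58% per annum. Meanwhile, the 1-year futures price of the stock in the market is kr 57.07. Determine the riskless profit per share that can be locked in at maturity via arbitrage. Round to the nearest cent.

Fair futures: F* = S·e^(carry·T), with carry = r = 0.0958
F* = 53.53 · e^(0.0958 × 1) = 53.53 · e^0.095800 = 53.53 × 1.100539 = kr 58.9119
Market kr 57.07 < fair kr 58.9119: forward underpriced → reverse cash-and-carry (short spot, go long the forward).
At maturity, profit = |F_mkt − F*| = |57.07 − 58.9119| = kr 1.84 per share

kr 1.84 per share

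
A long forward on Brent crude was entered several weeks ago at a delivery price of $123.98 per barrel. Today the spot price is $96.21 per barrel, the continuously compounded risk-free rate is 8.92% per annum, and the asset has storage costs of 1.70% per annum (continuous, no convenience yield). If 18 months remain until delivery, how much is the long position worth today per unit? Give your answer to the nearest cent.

Current fair forward for the remaining 18 months: F = S·e^((r + u)·T), (r + u) = 0.0892 + 0.0170 = 0.1062
F = 96.21 · e^(0.1062 × 18/12) = 96.21 × 1.172690 = 112.8245
Value of long forward = (F − K)·e^(−rT) = (112.8245 − 123.98) · e^(−0.0892·18/12)
= -11.1555 × 0.874765 = -9.76

-$9.76 per barrel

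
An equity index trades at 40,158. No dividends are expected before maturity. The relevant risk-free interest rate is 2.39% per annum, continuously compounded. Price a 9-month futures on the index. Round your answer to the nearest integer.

F = S·e^(rT) = 40158 · e^(0.0239 × 9/12)
= 40158 · e^0.017925 = 40158 × 1.018087
F = 40,884

40,884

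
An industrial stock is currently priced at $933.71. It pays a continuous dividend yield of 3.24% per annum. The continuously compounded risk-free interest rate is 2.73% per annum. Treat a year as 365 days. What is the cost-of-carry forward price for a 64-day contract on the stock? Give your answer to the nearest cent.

$932.88

F = S·e^((r − q)T) = 933.71 · e^((0.0273 − 0.0324) × 64/365)
= 933.71 · e^-0.000894 = 933.71 × 0.999106
F = $932.88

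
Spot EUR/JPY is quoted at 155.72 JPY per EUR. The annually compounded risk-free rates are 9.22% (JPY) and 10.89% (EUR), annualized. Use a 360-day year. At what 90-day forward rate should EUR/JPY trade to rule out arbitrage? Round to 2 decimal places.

155.13

By covered interest parity, F = S · (1+r_JPY)^T / (1+r_EUR)^T
= 155.72 × 1.022293 / 1.026179 = 155.72 × 0.996213
F = 155.13 JPY per EUR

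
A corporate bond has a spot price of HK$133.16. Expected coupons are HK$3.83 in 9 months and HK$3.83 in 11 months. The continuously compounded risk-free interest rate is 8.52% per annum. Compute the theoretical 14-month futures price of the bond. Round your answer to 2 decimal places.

HK$139.20

PV(coupons) I = 3.83·e^(−0.0852·9/12) + 3.83·e^(−0.0852·11/12)
I = 3.5929 + 3.5423 = 7.1352
F = (S − I)·e^(rT) = (133.16 − 7.1352) · e^(0.0852·14/12)
= 126.0248 · e^0.099400 = 126.0248 × 1.104508 = HK$139.20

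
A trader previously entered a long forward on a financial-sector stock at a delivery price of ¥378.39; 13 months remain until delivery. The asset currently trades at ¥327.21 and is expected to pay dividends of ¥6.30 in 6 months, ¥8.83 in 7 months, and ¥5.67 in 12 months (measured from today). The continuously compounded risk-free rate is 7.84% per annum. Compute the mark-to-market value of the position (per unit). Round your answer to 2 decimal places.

PV(remaining dividends) I = 6.30·e^(−0.0784·6/12) + 8.83·e^(−0.0784·7/12) + 5.67·e^(−0.0784·12/12) = 19.7355
Current forward F = (S − I)·e^(rT) = (327.21 − 19.7355)·e^(0.0784·13/12) = 307.4745 × 1.088644 = 334.7303
Value (long) = (F − K)·e^(−rT) = (334.7303 − 378.39) × 0.918574 = -40.1047
Value = -¥40.10

-¥40.10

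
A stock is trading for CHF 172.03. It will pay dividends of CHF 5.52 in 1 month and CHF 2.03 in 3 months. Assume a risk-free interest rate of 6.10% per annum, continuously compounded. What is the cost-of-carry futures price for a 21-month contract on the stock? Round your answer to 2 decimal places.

PV(dividends) I = 5.52·e^(−0.0610·1/12) + 2.03·e^(−0.0610·3/12)
I = 5.4920 + 1.9993 = 7.4913
F = (S − I)·e^(rT) = (172.03 − 7.4913) · e^(0.0610·21/12)
= 164.5387 · e^0.106750 = 164.5387 × 1.112656 = CHF 183.07

CHF 183.07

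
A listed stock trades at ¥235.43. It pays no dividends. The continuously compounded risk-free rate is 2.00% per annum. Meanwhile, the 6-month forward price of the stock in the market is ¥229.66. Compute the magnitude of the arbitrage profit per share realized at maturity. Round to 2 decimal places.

Fair forward: F* = S·e^(carry·T), with carry = r = 0.0200
F* = 235.43 · e^(0.0200 × 6/12) = 235.43 · e^0.010000 = 235.43 × 1.010050 = ¥237.7961
Market ¥229.66 < fair ¥237.7961: forward underpriced → reverse cash-and-carry (short spot, go long the forward).
At maturity, profit = |F_mkt − F*| = |229.66 − 237.7961| = ¥8.14 per share

¥8.14 per share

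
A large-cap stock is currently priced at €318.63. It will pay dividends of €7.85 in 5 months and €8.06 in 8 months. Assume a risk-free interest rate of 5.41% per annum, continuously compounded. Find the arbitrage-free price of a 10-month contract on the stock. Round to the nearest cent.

€317.16

PV(dividends) I = 7.85·e^(−0.0541·5/12) + 8.06·e^(−0.0541·8/12)
I = 7.6750 + 7.7745 = 15.4495
F = (S − I)·e^(rT) = (318.63 − 15.4495) · e^(0.0541·10/12)
= 303.1805 · e^0.045083 = 303.1805 × 1.046115 = €317.16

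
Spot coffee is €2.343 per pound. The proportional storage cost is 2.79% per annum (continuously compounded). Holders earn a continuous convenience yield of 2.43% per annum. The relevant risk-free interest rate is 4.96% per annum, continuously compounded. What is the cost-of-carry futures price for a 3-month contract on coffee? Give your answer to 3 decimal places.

Net carry = r + u − y = 0.0496 + 0.0279 − 0.0243 = 0.0532
F = S·e^((r+u−y)T) = 2.343 · e^(0.0532 × 3/12) = 2.343 · e^0.013300
= 2.343 × 1.013389 = €2.374 per pound

€2.374 per pound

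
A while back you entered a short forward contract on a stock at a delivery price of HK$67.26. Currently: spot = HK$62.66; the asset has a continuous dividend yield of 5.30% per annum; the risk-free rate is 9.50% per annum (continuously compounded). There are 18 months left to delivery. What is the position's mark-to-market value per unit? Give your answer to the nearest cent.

HK$0.46

Current fair forward for the remaining 18 months: F = S·e^((r − q)·T), (r − q) = 0.0950 − 0.0530 = 0.0420
F = 62.66 · e^(0.0420 × 18/12) = 62.66 × 1.065027 = 66.7346
Value of long forward = (F − K)·e^(−rT) = (66.7346 − 67.26) · e^(−0.0950·18/12)
= -0.5254 × 0.867188 = -0.46
Short position value = −(long value) = HK$0.46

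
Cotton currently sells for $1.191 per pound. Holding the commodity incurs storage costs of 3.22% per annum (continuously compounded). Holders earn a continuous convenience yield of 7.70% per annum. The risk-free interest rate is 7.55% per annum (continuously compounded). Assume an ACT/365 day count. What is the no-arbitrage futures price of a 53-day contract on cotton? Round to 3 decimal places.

Net carry = r + u − y = 0.0755 + 0.0322 − 0.0770 = 0.0307
F = S·e^((r+u−y)T) = 1.191 · e^(0.0307 × 53/365) = 1.191 · e^0.004458
= 1.191 × 1.004468 = $1.196 per pound

$1.196 per pound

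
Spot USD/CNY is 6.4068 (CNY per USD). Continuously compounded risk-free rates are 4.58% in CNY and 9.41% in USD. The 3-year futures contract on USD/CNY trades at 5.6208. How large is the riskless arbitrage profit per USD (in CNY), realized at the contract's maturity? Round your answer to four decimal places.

0.0782 per USD (in CNY)

Fair futures: F* = S·e^(carry·T), with carry = (r_CNY − r_USD) = 0.0458 − 0.0941 = -0.0483
F* = 6.4068 · e^(-0.0483 × 3) = 6.4068 · e^-0.144900 = 6.4068 × 0.865109 = 5.5426
Market 5.6208 > fair 5.5426: forward overpriced → cash-and-carry (buy spot, short the forward).
At maturity, profit = |F_mkt − F*| = |5.6208 − 5.5426| = 0.0782 per USD (in CNY)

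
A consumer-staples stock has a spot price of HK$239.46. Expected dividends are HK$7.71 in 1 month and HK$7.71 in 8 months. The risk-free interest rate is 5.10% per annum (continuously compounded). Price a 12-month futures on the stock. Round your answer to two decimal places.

HK$236.07

PV(dividends) I = 7.71·e^(−0.0510·1/12) + 7.71·e^(−0.0510·8/12)
I = 7.6773 + 7.4523 = 15.1296
F = (S − I)·e^(rT) = (239.46 − 15.1296) · e^(0.0510·12/12)
= 224.3304 · e^0.051000 = 224.3304 × 1.052323 = HK$236.07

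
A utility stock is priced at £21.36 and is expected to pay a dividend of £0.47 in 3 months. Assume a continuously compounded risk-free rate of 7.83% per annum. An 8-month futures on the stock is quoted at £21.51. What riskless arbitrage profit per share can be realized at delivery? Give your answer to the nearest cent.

PV(dividends) I = 0.47·e^(−0.0783·3/12) = 0.4609
Fair futures F* = (S − I)·e^(rT) = (21.36 − 0.4609)·e^0.052200 = 20.8991 × 1.053586 = 22.0190
Market £21.51 < fair 22.0190: forward underpriced → reverse cash-and-carry (short the stock, invest proceeds at r, pay the dividends, go long the forward).
Profit at T = |F_mkt − F*| = |21.51 − 22.0190| = £0.51 per share

£0.51 per share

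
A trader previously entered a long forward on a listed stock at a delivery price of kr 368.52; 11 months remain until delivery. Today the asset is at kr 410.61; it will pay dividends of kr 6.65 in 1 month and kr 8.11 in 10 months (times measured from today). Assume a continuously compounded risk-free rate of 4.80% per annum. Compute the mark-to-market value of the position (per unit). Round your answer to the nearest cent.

PV(remaining dividends) I = 6.65·e^(−0.0480·1/12) + 8.11·e^(−0.0480·10/12) = 14.4155
Current forward F = (S − I)·e^(rT) = (410.61 − 14.4155)·e^(0.0480·11/12) = 396.1945 × 1.044982 = 414.0161
Value (long) = (F − K)·e^(−rT) = (414.0161 − 368.52) × 0.956954 = 43.5377
Value = kr 43.54

kr 43.54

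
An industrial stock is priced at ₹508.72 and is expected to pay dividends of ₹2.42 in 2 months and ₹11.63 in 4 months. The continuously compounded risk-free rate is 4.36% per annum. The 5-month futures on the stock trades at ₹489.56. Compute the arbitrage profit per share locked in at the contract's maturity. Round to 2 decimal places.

PV(dividends) I = 2.42·e^(−0.0436·2/12) + 11.63·e^(−0.0436·4/12) = 13.8647
Fair futures F* = (S − I)·e^(rT) = (508.72 − 13.8647)·e^0.018167 = 494.8553 × 1.018333 = 503.9275
Market ₹489.56 < fair 503.9275: forward underpriced → reverse cash-and-carry (short the stock, invest proceeds at r, pay the dividends, go long the forward).
Profit at T = |F_mkt − F*| = |489.56 − 503.9275| = ₹14.37 per share

₹14.37 per share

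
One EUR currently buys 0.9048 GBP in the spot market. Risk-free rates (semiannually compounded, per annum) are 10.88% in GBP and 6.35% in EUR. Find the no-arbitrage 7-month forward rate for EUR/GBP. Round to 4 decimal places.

By covered interest parity, F = S · (1+r_GBP/2)^(2T) / (1+r_EUR/2)^(2T)
= 0.9048 × 1.063750 / 1.037139 = 0.9048 × 1.025658
F = 0.9280 GBP per EUR

0.9280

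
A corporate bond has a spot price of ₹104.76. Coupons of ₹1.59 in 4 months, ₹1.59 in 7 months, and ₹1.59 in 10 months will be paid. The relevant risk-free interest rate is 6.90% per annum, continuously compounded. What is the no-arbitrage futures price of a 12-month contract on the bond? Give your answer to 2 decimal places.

₹107.33

PV(coupons) I = 1.59·e^(−0.0690·4/12) + 1.59·e^(−0.0690·7/12) + 1.59·e^(−0.0690·10/12)
I = 1.5538 + 1.5273 + 1.5012 = 4.5823
F = (S − I)·e^(rT) = (104.76 − 4.5823) · e^(0.0690·12/12)
= 100.1777 · e^0.069000 = 100.1777 × 1.071436 = ₹107.33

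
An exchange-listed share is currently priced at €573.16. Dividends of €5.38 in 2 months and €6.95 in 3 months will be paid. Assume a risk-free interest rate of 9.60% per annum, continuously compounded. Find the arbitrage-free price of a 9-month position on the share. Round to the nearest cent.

PV(dividends) I = 5.38·e^(−0.0960·2/12) + 6.95·e^(−0.0960·3/12)
I = 5.2946 + 6.7852 = 12.0798
F = (S − I)·e^(rT) = (573.16 − 12.0798) · e^(0.0960·9/12)
= 561.0802 · e^0.072000 = 561.0802 × 1.074655 = €602.97

€602.97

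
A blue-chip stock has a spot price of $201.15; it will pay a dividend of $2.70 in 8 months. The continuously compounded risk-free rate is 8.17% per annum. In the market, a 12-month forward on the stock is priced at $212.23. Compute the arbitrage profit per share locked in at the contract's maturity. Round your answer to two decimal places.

$3.27 per share

PV(dividends) I = 2.70·e^(−0.0817·8/12) = 2.5569
Fair forward F* = (S − I)·e^(rT) = (201.15 − 2.5569)·e^0.081700 = 198.5931 × 1.085130 = 215.4993
Market $212.23 < fair 215.4993: forward underpriced → reverse cash-and-carry (short the stock, invest proceeds at r, pay the dividends, go long the forward).
Profit at T = |F_mkt − F*| = |212.23 − 215.4993| = $3.27 per share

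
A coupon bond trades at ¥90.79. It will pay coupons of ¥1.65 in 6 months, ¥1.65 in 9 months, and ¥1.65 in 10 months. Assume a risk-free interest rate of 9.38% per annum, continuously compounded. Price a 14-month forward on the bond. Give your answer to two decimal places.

PV(coupons) I = 1.65·e^(−0.0938·6/12) + 1.65·e^(−0.0938·9/12) + 1.65·e^(−0.0938·10/12)
I = 1.5744 + 1.5379 + 1.5259 = 4.6382
F = (S − I)·e^(rT) = (90.79 − 4.6382) · e^(0.0938·14/12)
= 86.1518 · e^0.109433 = 86.1518 × 1.115645 = ¥96.11

¥96.11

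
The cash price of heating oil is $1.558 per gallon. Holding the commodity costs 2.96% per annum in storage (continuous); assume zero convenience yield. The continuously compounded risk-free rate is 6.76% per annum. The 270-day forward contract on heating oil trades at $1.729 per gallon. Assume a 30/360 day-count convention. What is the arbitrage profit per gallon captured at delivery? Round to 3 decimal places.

$0.053 per gallon

Fair forward: F* = S·e^(carry·T), with carry = (r + u) = 0.0676 + 0.0296 = 0.0972
F* = 1.558 · e^(0.0972 × 270/360) = 1.558 · e^0.072900 = 1.558 × 1.075623 = $1.6758
Market $1.729 > fair $1.6758: forward overpriced → cash-and-carry (buy spot, short the forward).
At maturity, profit = |F_mkt − F*| = |1.729 − 1.6758| = $0.053 per gallon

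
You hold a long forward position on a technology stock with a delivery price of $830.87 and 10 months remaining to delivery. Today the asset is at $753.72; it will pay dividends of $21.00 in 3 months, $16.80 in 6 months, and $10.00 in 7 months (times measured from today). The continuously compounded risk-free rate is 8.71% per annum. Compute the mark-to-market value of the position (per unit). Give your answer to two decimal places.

-$65.12

PV(remaining dividends) I = 21.00·e^(−0.0871·3/12) + 16.80·e^(−0.0871·6/12) + 10.00·e^(−0.0871·7/12) = 46.1363
Current forward F = (S − I)·e^(rT) = (753.72 − 46.1363)·e^(0.0871·10/12) = 707.5837 × 1.075282 = 760.8520
Value (long) = (F − K)·e^(−rT) = (760.8520 − 830.87) × 0.929988 = -65.1159
Value = -$65.12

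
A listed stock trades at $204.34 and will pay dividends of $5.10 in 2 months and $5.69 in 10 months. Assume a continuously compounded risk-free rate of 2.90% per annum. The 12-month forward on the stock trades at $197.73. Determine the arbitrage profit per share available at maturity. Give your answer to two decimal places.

PV(dividends) I = 5.10·e^(−0.0290·2/12) + 5.69·e^(−0.0290·10/12) = 10.6295
Fair forward F* = (S − I)·e^(rT) = (204.34 − 10.6295)·e^0.029000 = 193.7105 × 1.029425 = 199.4104
Market $197.73 < fair 199.4104: forward underpriced → reverse cash-and-carry (short the stock, invest proceeds at r, pay the dividends, go long the forward).
Profit at T = |F_mkt − F*| = |197.73 − 199.4104| = $1.68 per share

$1.68 per share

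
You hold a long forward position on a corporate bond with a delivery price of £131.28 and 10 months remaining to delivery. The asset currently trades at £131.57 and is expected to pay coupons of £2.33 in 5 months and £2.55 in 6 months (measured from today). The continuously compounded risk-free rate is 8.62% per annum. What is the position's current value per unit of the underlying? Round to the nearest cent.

PV(remaining coupons) I = 2.33·e^(−0.0862·5/12) + 2.55·e^(−0.0862·6/12) = 4.6902
Current forward F = (S − I)·e^(rT) = (131.57 − 4.6902)·e^(0.0862·10/12) = 126.8798 × 1.074476 = 136.3293
Value (long) = (F − K)·e^(−rT) = (136.3293 − 131.28) × 0.930686 = 4.6993
Value = £4.70

£4.70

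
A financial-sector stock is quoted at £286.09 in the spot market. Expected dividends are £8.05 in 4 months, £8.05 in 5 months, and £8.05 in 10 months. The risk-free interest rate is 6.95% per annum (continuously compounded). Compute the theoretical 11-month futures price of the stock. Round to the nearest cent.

PV(dividends) I = 8.05·e^(−0.0695·4/12) + 8.05·e^(−0.0695·5/12) + 8.05·e^(−0.0695·10/12)
I = 7.8657 + 7.8202 + 7.5970 = 23.2829
F = (S − I)·e^(rT) = (286.09 − 23.2829) · e^(0.0695·11/12)
= 262.8071 · e^0.063708 = 262.8071 × 1.065781 = £280.09

£280.09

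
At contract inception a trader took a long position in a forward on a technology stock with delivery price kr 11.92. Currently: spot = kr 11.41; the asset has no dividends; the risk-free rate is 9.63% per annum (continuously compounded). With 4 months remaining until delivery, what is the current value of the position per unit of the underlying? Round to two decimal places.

Current fair forward for the remaining 4 months: F = S·e^(r·T), r = 0.0963
F = 11.41 · e^(0.0963 × 4/12) = 11.41 × 1.032621 = 11.7822
Value of long forward = (F − K)·e^(−rT) = (11.7822 − 11.92) · e^(−0.0963·4/12)
= -0.1378 × 0.968410 = -0.13

-kr 0.13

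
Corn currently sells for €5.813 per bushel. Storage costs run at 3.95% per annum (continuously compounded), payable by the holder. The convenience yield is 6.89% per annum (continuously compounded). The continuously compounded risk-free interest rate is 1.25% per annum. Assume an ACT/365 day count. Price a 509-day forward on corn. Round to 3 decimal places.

Net carry = r + u − y = 0.0125 + 0.0395 − 0.0689 = -0.0169
F = S·e^((r+u−y)T) = 5.813 · e^(-0.0169 × 509/365) = 5.813 · e^-0.023567
= 5.813 × 0.976709 = €5.678 per bushel

€5.678 per bushel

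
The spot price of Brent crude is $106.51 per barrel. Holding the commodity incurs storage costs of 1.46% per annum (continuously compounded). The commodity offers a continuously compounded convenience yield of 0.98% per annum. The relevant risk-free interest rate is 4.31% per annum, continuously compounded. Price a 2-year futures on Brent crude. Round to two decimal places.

$117.22 per barrel

Net carry = r + u − y = 0.0431 + 0.0146 − 0.0098 = 0.0479
F = S·e^((r+u−y)T) = 106.51 · e^(0.0479 × 2) = 106.51 · e^0.095800
= 106.51 × 1.100539 = $117.22 per barrel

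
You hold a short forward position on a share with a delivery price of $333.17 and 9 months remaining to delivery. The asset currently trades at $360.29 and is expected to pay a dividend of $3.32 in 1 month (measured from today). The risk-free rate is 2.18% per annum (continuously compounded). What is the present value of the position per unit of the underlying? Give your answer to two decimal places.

-$29.21

PV(remaining dividends) I = 3.32·e^(−0.0218·1/12) = 3.3140
Current forward F = (S − I)·e^(rT) = (360.29 − 3.3140)·e^(0.0218·9/12) = 356.9760 × 1.016484 = 362.8604
Value (long) = (F − K)·e^(−rT) = (362.8604 − 333.17) × 0.983783 = 29.2089
Short position value = −(long value) = -$29.21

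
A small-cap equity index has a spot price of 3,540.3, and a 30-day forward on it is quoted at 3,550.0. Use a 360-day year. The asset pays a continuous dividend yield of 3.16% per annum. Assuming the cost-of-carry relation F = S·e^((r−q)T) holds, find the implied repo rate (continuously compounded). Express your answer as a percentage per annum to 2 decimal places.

6.44%

From F = S·e^((r−q)T): (r − q) = ln(F/S)/T
ln(3550.0/3540.3) = ln(1.002740) = 0.002736
(r − q) = 0.002736 / (30/360) = 0.032832
r = ln(F/S)/T + q = 0.032832 + 0.0316 = 0.064432
r = 6.44%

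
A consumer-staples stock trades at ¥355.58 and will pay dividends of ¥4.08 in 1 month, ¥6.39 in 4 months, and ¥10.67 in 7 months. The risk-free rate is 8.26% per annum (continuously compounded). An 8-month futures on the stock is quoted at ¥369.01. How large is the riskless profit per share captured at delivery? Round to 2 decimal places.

PV(dividends) I = 4.08·e^(−0.0826·1/12) + 6.39·e^(−0.0826·4/12) + 10.67·e^(−0.0826·7/12) = 20.4365
Fair futures F* = (S − I)·e^(rT) = (355.58 − 20.4365)·e^0.055067 = 335.1435 × 1.056611 = 354.1163
Market ¥369.01 > fair 354.1163: forward overpriced → cash-and-carry (borrow at r, buy the stock and collect the dividends, short the forward).
Profit at T = |F_mkt − F*| = |369.01 − 354.1163| = ¥14.89 per share

¥14.89 per share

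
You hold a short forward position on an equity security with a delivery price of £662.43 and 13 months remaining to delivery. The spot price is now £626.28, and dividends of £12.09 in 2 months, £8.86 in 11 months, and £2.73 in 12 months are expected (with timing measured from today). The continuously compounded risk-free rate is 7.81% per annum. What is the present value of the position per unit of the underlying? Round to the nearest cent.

£5.11

PV(remaining dividends) I = 12.09·e^(−0.0781·2/12) + 8.86·e^(−0.0781·11/12) + 2.73·e^(−0.0781·12/12) = 22.7064
Current forward F = (S − I)·e^(rT) = (626.28 − 22.7064)·e^(0.0781·13/12) = 603.5736 × 1.088291 = 656.8637
Value (long) = (F − K)·e^(−rT) = (656.8637 − 662.43) × 0.918872 = -5.1147
Short position value = −(long value) = £5.11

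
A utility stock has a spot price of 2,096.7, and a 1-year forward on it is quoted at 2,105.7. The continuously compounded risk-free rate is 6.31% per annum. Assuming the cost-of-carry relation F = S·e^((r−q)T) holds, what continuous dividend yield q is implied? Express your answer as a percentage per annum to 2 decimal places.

From F = S·e^((r−q)T): (r − q) = ln(F/S)/T
ln(2105.7/2096.7) = ln(1.004292) = 0.004283
(r − q) = 0.004283 / (1) = 0.004283
q = r − ln(F/S)/T = 0.0631 − 0.004283 = 0.058817
q = 5.88%

5.88%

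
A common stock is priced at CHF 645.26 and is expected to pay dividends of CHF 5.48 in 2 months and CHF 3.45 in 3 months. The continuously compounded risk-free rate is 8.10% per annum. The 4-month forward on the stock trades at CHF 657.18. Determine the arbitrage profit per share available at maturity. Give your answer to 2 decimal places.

CHF 3.29 per share

PV(dividends) I = 5.48·e^(−0.0810·2/12) + 3.45·e^(−0.0810·3/12) = 8.7874
Fair forward F* = (S − I)·e^(rT) = (645.26 − 8.7874)·e^0.027000 = 636.4726 × 1.027368 = 653.8916
Market CHF 657.18 > fair 653.8916: forward overpriced → cash-and-carry (borrow at r, buy the stock and collect the dividends, short the forward).
Profit at T = |F_mkt − F*| = |657.18 − 653.8916| = CHF 3.29 per share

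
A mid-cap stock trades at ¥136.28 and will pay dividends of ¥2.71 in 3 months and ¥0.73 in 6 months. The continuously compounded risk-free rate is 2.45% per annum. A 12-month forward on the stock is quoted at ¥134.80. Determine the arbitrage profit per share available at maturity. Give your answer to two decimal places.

PV(dividends) I = 2.71·e^(−0.0245·3/12) + 0.73·e^(−0.0245·6/12) = 3.4146
Fair forward F* = (S − I)·e^(rT) = (136.28 − 3.4146)·e^0.024500 = 132.8654 × 1.024803 = 136.1609
Market ¥134.80 < fair 136.1609: forward underpriced → reverse cash-and-carry (short the stock, invest proceeds at r, pay the dividends, go long the forward).
Profit at T = |F_mkt − F*| = |134.80 − 136.1609| = ¥1.36 per share

¥1.36 per share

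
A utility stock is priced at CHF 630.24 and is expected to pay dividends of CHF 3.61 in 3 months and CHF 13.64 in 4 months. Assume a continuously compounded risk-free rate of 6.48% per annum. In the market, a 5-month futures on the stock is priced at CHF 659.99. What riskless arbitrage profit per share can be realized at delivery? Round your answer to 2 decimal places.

PV(dividends) I = 3.61·e^(−0.0648·3/12) + 13.64·e^(−0.0648·4/12) = 16.9005
Fair futures F* = (S − I)·e^(rT) = (630.24 − 16.9005)·e^0.027000 = 613.3395 × 1.027368 = 630.1254
Market CHF 659.99 > fair 630.1254: forward overpriced → cash-and-carry (borrow at r, buy the stock and collect the dividends, short the forward).
Profit at T = |F_mkt − F*| = |659.99 − 630.1254| = CHF 29.86 per share

CHF 29.86 per share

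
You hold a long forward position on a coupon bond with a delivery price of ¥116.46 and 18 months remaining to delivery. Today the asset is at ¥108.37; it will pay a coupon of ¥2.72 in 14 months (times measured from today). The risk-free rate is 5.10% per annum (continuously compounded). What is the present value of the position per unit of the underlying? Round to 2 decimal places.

-¥2.08

PV(remaining coupons) I = 2.72·e^(−0.0510·14/12) = 2.5629
Current forward F = (S − I)·e^(rT) = (108.37 − 2.5629)·e^(0.0510·18/12) = 105.8071 × 1.079502 = 114.2190
Value (long) = (F − K)·e^(−rT) = (114.2190 − 116.46) × 0.926353 = -2.0760
Value = -¥2.08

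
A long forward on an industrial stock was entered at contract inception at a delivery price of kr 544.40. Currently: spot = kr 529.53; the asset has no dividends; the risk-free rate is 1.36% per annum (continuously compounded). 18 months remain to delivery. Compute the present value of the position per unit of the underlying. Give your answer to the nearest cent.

Current fair forward for the remaining 18 months: F = S·e^(r·T), r = 0.0136
F = 529.53 · e^(0.0136 × 18/12) = 529.53 × 1.020610 = 540.4436
Value of long forward = (F − K)·e^(−rT) = (540.4436 − 544.40) · e^(−0.0136·18/12)
= -3.9564 × 0.979807 = -3.88

-kr 3.88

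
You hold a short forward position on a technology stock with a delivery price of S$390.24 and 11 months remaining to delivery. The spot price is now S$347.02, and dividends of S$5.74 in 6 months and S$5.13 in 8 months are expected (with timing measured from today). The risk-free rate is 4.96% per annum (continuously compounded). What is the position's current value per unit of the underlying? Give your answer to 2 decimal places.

PV(remaining dividends) I = 5.74·e^(−0.0496·6/12) + 5.13·e^(−0.0496·8/12) = 10.5625
Current forward F = (S − I)·e^(rT) = (347.02 − 10.5625)·e^(0.0496·11/12) = 336.4575 × 1.046516 = 352.1082
Value (long) = (F − K)·e^(−rT) = (352.1082 − 390.24) × 0.955551 = -36.4369
Short position value = −(long value) = S$36.44

S$36.44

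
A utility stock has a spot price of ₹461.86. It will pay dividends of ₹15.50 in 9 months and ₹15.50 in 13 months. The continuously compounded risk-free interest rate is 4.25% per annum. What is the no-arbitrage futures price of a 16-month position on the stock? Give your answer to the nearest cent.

₹457.23

PV(dividends) I = 15.50·e^(−0.0425·9/12) + 15.50·e^(−0.0425·13/12)
I = 15.0137 + 14.8025 = 29.8162
F = (S − I)·e^(rT) = (461.86 − 29.8162) · e^(0.0425·16/12)
= 432.0438 · e^0.056667 = 432.0438 × 1.058303 = ₹457.23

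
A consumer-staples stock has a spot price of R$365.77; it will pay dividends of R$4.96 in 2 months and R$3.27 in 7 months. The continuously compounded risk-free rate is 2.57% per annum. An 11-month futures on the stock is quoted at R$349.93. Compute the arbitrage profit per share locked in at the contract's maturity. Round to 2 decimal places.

R$16.20 per share

PV(dividends) I = 4.96·e^(−0.0257·2/12) + 3.27·e^(−0.0257·7/12) = 8.1601
Fair futures F* = (S − I)·e^(rT) = (365.77 − 8.1601)·e^0.023558 = 357.6099 × 1.023838 = 366.1346
Market R$349.93 < fair 366.1346: forward underpriced → reverse cash-and-carry (short the stock, invest proceeds at r, pay the dividends, go long the forward).
Profit at T = |F_mkt − F*| = |349.93 − 366.1346| = R$16.20 per share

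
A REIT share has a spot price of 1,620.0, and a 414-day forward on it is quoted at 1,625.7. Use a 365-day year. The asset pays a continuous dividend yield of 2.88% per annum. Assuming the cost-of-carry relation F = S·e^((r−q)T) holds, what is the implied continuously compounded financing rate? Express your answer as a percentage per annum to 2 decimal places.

3.19%

From F = S·e^((r−q)T): (r − q) = ln(F/S)/T
ln(1625.7/1620.0) = ln(1.003519) = 0.003513
(r − q) = 0.003513 / (414/365) = 0.003097
r = ln(F/S)/T + q = 0.003097 + 0.0288 = 0.031897
r = 3.19%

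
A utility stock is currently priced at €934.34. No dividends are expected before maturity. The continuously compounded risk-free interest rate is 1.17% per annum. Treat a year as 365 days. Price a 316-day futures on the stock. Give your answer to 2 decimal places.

€943.85

F = S·e^(rT) = 934.34 · e^(0.0117 × 316/365)
= 934.34 · e^0.010129 = 934.34 × 1.010180
F = €943.85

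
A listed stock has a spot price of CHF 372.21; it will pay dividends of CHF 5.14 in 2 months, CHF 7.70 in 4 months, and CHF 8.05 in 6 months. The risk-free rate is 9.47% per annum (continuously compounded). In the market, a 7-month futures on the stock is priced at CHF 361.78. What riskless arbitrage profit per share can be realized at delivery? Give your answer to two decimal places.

PV(dividends) I = 5.14·e^(−0.0947·2/12) + 7.70·e^(−0.0947·4/12) + 8.05·e^(−0.0947·6/12) = 20.1980
Fair futures F* = (S − I)·e^(rT) = (372.21 − 20.1980)·e^0.055242 = 352.0120 × 1.056796 = 372.0049
Market CHF 361.78 < fair 372.0049: forward underpriced → reverse cash-and-carry (short the stock, invest proceeds at r, pay the dividends, go long the forward).
Profit at T = |F_mkt − F*| = |361.78 − 372.0049| = CHF 10.22 per share

CHF 10.22 per share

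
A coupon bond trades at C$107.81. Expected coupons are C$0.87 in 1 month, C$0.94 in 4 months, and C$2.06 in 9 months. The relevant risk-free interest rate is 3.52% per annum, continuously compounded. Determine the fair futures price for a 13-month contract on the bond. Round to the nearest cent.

C$108.05

PV(coupons) I = 0.87·e^(−0.0352·1/12) + 0.94·e^(−0.0352·4/12) + 2.06·e^(−0.0352·9/12)
I = 0.8675 + 0.9290 + 2.0063 = 3.8028
F = (S − I)·e^(rT) = (107.81 − 3.8028) · e^(0.0352·13/12)
= 104.0072 · e^0.038133 = 104.0072 × 1.038869 = C$108.05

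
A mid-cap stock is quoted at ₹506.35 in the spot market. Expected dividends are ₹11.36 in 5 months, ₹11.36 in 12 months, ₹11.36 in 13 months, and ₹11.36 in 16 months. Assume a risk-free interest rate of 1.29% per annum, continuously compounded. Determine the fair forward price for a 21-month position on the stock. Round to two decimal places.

PV(dividends) I = 11.36·e^(−0.0129·5/12) + 11.36·e^(−0.0129·12/12) + 11.36·e^(−0.0129·13/12) + 11.36·e^(−0.0129·16/12)
I = 11.2991 + 11.2144 + 11.2023 + 11.1663 = 44.8821
F = (S − I)·e^(rT) = (506.35 − 44.8821) · e^(0.0129·21/12)
= 461.4679 · e^0.022575 = 461.4679 × 1.022832 = ₹472.00

₹472.00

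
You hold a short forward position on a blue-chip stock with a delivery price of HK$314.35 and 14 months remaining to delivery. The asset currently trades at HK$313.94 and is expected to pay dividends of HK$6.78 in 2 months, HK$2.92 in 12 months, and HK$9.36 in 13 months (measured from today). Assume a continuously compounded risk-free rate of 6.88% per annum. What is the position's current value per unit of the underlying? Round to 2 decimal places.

-HK$5.72

PV(remaining dividends) I = 6.78·e^(−0.0688·2/12) + 2.92·e^(−0.0688·12/12) + 9.36·e^(−0.0688·13/12) = 18.1163
Current forward F = (S − I)·e^(rT) = (313.94 − 18.1163)·e^(0.0688·14/12) = 295.8237 × 1.083576 = 320.5475
Value (long) = (F − K)·e^(−rT) = (320.5475 − 314.35) × 0.922870 = 5.7195
Short position value = −(long value) = -HK$5.72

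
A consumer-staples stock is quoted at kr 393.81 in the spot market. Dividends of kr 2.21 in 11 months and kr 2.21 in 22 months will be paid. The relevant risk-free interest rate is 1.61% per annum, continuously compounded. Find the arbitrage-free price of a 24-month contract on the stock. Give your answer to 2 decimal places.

kr 402.23

PV(dividends) I = 2.21·e^(−0.0161·11/12) + 2.21·e^(−0.0161·22/12)
I = 2.1776 + 2.1457 = 4.3233
F = (S − I)·e^(rT) = (393.81 − 4.3233) · e^(0.0161·24/12)
= 389.4867 · e^0.032200 = 389.4867 × 1.032724 = kr 402.23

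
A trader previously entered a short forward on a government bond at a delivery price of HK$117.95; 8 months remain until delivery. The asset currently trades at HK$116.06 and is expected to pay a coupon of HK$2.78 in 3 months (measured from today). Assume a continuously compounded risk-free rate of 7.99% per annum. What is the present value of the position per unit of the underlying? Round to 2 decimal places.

-HK$1.50

PV(remaining coupons) I = 2.78·e^(−0.0799·3/12) = 2.7250
Current forward F = (S − I)·e^(rT) = (116.06 − 2.7250)·e^(0.0799·8/12) = 113.3350 × 1.054711 = 119.5357
Value (long) = (F − K)·e^(−rT) = (119.5357 − 117.95) × 0.948127 = 1.5034
Short position value = −(long value) = -HK$1.50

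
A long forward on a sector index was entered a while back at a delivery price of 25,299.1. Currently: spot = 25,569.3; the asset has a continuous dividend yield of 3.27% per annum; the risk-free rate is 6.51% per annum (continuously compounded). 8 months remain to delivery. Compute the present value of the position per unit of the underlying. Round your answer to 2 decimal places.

Current fair forward for the remaining 8 months: F = S·e^((r − q)·T), (r − q) = 0.0651 − 0.0327 = 0.0324
F = 25569.3 · e^(0.0324 × 8/12) = 25569.3 × 1.02183497 = 26127.6049
Value of long forward = (F − K)·e^(−rT) = (26127.6049 − 25299.1) · e^(−0.0651·8/12)
= 828.5049 × 0.95752830 = 793.32

793.32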